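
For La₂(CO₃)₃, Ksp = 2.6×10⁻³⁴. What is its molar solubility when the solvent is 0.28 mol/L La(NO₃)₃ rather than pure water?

5.0×10⁻¹² M

La₂(CO₃)₃(s) ⇌ 2 La³⁺(aq) + 3 CO₃²⁻(aq)
Let s be the solubility of La₂(CO₃)₃ here. The common ion gives [La³⁺] ≈ 0.28 mol/L, and [CO₃²⁻] = 3s.
Ksp = [La³⁺]^2[CO₃²⁻]^3 = (0.28)^2(3s)^3
(3s)^3 = 2.6×10⁻³⁴ / (0.28)^2 = 3.3×10⁻³³
s = 5.0×10⁻¹² mol/L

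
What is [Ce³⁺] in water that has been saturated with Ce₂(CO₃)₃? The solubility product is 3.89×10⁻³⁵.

1.03×10⁻⁷ M

Ce₂(CO₃)₃(s) ⇌ 2 Ce³⁺(aq) + 3 CO₃²⁻(aq)
With molar solubility s: [Ce³⁺] = 2s, [CO₃²⁻] = 3s.
Ksp = [Ce³⁺]^2[CO₃²⁻]^3 = (2s)^2 · (3s)^3 = 108s^5 = 3.89×10⁻³⁵
s = 5.14×10⁻⁸ mol/L
[Ce³⁺] = 2s = 1.03×10⁻⁷ mol/L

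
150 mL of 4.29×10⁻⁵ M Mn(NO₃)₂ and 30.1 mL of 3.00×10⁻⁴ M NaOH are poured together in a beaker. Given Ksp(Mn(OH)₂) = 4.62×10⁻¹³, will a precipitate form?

No

After mixing, V = 150 mL + 30.1 mL = 180.1 mL.
[Mn²⁺] = (4.29×10⁻⁵)(150)/180.1 = 3.57×10⁻⁵ M
[OH⁻] = (3.00×10⁻⁴)(30.1)/180.1 = 5.01×10⁻⁵ M
Q = [Mn²⁺][OH⁻]^2 = 8.98×10⁻¹⁴
Since Q (8.98×10⁻¹⁴) is less than Ksp (4.62×10⁻¹³), no Mn(OH)₂ precipitates.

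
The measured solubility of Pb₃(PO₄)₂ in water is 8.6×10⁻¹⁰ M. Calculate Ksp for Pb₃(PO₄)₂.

Pb₃(PO₄)₂(s) ⇌ 3 Pb²⁺(aq) + 2 PO₄³⁻(aq)
If s mol/L of Pb₃(PO₄)₂ dissolves, [Pb²⁺] = 3s and [PO₄³⁻] = 2s.
Ksp = [Pb²⁺]^3[PO₄³⁻]^2 = (3s)^3 · (2s)^2 = 108s^5
Ksp = 108 × (8.6×10⁻¹⁰)^5 = 5.1×10⁻⁴⁴

Ksp = 5.1×10⁻⁴⁴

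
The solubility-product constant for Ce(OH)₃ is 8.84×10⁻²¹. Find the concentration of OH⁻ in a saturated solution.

1.28×10⁻⁵ M

Ce(OH)₃(s) ⇌ Ce³⁺(aq) + 3 OH⁻(aq)
With molar solubility s: [Ce³⁺] = s, [OH⁻] = 3s.
Ksp = [Ce³⁺][OH⁻]^3 = s · (3s)^3 = 27s^4 = 8.84×10⁻²¹
s = 4.25×10⁻⁶ M
[OH⁻] = 3s = 1.28×10⁻⁵ M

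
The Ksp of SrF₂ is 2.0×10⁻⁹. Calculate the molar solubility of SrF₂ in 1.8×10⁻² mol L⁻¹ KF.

6.2×10⁻⁶ M

SrF₂(s) ⇌ Sr²⁺(aq) + 2 F⁻(aq)
Let s be the solubility of SrF₂ here. The common ion gives [F⁻] ≈ 1.8×10⁻² mol L⁻¹, and [Sr²⁺] = s.
Ksp = [Sr²⁺][F⁻]^2 = s(1.8×10⁻²)^2
s = 2.0×10⁻⁹ / (1.8×10⁻²)^2 = 6.2×10⁻⁶
s = 6.2×10⁻⁶ mol L⁻¹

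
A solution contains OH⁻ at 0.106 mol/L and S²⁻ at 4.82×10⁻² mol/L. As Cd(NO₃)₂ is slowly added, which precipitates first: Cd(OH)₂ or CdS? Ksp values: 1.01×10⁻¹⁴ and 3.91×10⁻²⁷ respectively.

CdS

Each salt precipitates once Q = Ksp for that salt.
For Cd(OH)₂: [Cd²⁺] = (Ksp/[OH⁻]^2) = 8.99×10⁻¹³ mol/L
For CdS: [Cd²⁺] = (Ksp/[S²⁻]) = 8.11×10⁻²⁶ mol/L
The smaller threshold [Cd²⁺] is reached first, so CdS precipitates first.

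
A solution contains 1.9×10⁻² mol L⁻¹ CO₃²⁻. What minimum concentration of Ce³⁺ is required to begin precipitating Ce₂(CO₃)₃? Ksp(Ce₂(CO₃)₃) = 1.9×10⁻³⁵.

1.7×10⁻¹⁵ M

Precipitation begins when Q = Ksp.
Ce₂(CO₃)₃(s) ⇌ 2 Ce³⁺(aq) + 3 CO₃²⁻(aq)
Ksp = [Ce³⁺]^2[CO₃²⁻]^3 = [Ce³⁺]^2(1.9×10⁻²)^3
[Ce³⁺]^2 = 1.9×10⁻³⁵ / (1.9×10⁻²)^3 = 2.8×10⁻³⁰
[Ce³⁺] = 1.7×10⁻¹⁵ mol L⁻¹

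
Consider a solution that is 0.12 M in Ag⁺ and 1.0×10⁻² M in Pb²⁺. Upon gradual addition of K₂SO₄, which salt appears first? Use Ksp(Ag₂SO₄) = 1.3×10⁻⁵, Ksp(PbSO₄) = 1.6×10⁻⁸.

PbSO₄

The threshold for precipitation is Q = Ksp.
For Ag₂SO₄: [SO₄²⁻] = (Ksp/[Ag⁺]^2) = 9.0×10⁻⁴ M
For PbSO₄: [SO₄²⁻] = (Ksp/[Pb²⁺]) = 1.6×10⁻⁶ M
The smaller threshold [SO₄²⁻] is reached first, so PbSO₄ precipitates first.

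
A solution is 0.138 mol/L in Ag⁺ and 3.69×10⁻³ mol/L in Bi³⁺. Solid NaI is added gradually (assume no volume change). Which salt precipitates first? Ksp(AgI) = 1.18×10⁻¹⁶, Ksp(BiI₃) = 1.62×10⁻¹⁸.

AgI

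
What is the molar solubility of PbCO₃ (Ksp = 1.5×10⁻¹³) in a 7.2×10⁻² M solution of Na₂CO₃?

2.1×10⁻¹² M

PbCO₃(s) ⇌ Pb²⁺(aq) + CO₃²⁻(aq)
With CO₃²⁻ already at 7.2×10⁻² M and s small, take [CO₃²⁻] ≈ 7.2×10⁻² M and [Pb²⁺] = s.
Ksp = [Pb²⁺][CO₃²⁻] = s(7.2×10⁻²)
s = 1.5×10⁻¹³ / (7.2×10⁻²) = 2.1×10⁻¹²
s = 2.1×10⁻¹² M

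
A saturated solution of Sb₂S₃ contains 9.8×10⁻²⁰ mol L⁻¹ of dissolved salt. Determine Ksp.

Ksp = 9.8×10⁻⁹⁴

Sb₂S₃(s) ⇌ 2 Sb³⁺(aq) + 3 S²⁻(aq)
Let s be the molar solubility. Then [Sb³⁺] = 2s and [S²⁻] = 3s.
Ksp = [Sb³⁺]^2[S²⁻]^3 = (2s)^2 · (3s)^3 = 108s^5
Ksp = 108 × (9.8×10⁻²⁰)^5 = 9.8×10⁻⁹⁴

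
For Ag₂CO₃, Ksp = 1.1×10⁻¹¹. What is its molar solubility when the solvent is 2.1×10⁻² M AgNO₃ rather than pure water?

2.5×10⁻⁸ M

Ag₂CO₃(s) ⇌ 2 Ag⁺(aq) + CO₃²⁻(aq)
Let s be the solubility of Ag₂CO₃ here. The common ion gives [Ag⁺] ≈ 2.1×10⁻² M, and [CO₃²⁻] = s.
Ksp = [Ag⁺]^2[CO₃²⁻] = (2.1×10⁻²)^2s
s = 1.1×10⁻¹¹ / (2.1×10⁻²)^2 = 2.5×10⁻⁸
s = 2.5×10⁻⁸ M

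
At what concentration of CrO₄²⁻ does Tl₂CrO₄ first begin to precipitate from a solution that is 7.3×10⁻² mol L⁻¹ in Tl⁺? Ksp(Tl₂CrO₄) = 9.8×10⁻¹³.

Precipitation begins when Q = Ksp.
Tl₂CrO₄(s) ⇌ 2 Tl⁺(aq) + CrO₄²⁻(aq)
Ksp = [Tl⁺]^2[CrO₄²⁻] = [CrO₄²⁻](7.3×10⁻²)^2
[CrO₄²⁻] = 9.8×10⁻¹³ / (7.3×10⁻²)^2 = 1.8×10⁻¹⁰
[CrO₄²⁻] = 1.8×10⁻¹⁰ mol L⁻¹

1.8×10⁻¹⁰ M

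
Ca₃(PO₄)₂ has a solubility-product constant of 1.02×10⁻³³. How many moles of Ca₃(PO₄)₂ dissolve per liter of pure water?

Ca₃(PO₄)₂(s) ⇌ 3 Ca²⁺(aq) + 2 PO₄³⁻(aq)
Call the molar solubility s, so that [Ca²⁺] = 3s and [PO₄³⁻] = 2s.
Ksp = [Ca²⁺]^3[PO₄³⁻]^2 = (3s)^3 · (2s)^2 = 108s^5
108s^5 = 1.02×10⁻³³  ⇒  s^5 = 9.44×10⁻³⁶
s = 9.89×10⁻⁸ mol L⁻¹

9.89×10⁻⁸ M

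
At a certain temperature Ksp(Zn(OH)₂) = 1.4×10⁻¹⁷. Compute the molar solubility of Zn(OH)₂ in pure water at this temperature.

1.5×10⁻⁶ M

Zn(OH)₂(s) ⇌ Zn²⁺(aq) + 2 OH⁻(aq)
For each mole of Zn(OH)₂ that dissolves per liter, [Zn²⁺] = s and [OH⁻] = 2s; let s denote this solubility.
Ksp = [Zn²⁺][OH⁻]^2 = s · (2s)^2 = 4s^3
4s^3 = 1.4×10⁻¹⁷  ⇒  s^3 = 3.5×10⁻¹⁸
s = 1.5×10⁻⁶ mol L⁻¹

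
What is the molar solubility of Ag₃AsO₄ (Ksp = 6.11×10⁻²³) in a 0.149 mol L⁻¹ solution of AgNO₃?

Ag₃AsO₄(s) ⇌ 3 Ag⁺(aq) + AsO₄³⁻(aq)
With Ag⁺ already at 0.149 mol L⁻¹ and s small, take [Ag⁺] ≈ 0.149 mol L⁻¹ and [AsO₄³⁻] = s.
Ksp = [Ag⁺]^3[AsO₄³⁻] = (0.149)^3s
s = 6.11×10⁻²³ / (0.149)^3 = 1.85×10⁻²⁰
s = 1.85×10⁻²⁰ mol L⁻¹

1.85×10⁻²⁰ M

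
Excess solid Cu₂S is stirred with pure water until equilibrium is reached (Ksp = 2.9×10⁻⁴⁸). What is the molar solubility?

9.0×10⁻¹⁷ M

Cu₂S(s) ⇌ 2 Cu⁺(aq) + S²⁻(aq)
If s mol/L of Cu₂S dissolves, [Cu⁺] = 2s and [S²⁻] = s.
Ksp = [Cu⁺]^2[S²⁻] = (2s)^2 · s = 4s^3
4s^3 = 2.9×10⁻⁴⁸  ⇒  s^3 = 7.3×10⁻⁴⁹
s = (7.3×10⁻⁴⁹)^(1/3) = 9.0×10⁻¹⁷ M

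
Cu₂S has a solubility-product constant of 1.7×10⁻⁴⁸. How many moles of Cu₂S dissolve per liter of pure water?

7.5×10⁻¹⁷ M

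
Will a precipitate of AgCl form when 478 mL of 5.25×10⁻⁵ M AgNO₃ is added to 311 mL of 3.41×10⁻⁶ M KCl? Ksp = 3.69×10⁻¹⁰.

No

After mixing, V = 478 mL + 311 mL = 789 mL.
[Ag⁺] = (5.25×10⁻⁵)(478)/789 = 3.18×10⁻⁵ M
[Cl⁻] = (3.41×10⁻⁶)(311)/789 = 1.34×10⁻⁶ M
Q = [Ag⁺][Cl⁻] = 4.28×10⁻¹¹
Q = 4.28×10⁻¹¹ < Ksp = 3.69×10⁻¹⁰, so the solution is unsaturated and no precipitate forms.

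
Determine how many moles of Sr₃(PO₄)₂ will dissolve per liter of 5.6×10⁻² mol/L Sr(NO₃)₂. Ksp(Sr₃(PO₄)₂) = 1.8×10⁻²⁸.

Sr₃(PO₄)₂(s) ⇌ 3 Sr²⁺(aq) + 2 PO₄³⁻(aq)
Let s be the solubility of Sr₃(PO₄)₂ here. The common ion gives [Sr²⁺] ≈ 5.6×10⁻² mol/L, and [PO₄³⁻] = 2s.
Ksp = [Sr²⁺]^3[PO₄³⁻]^2 = (5.6×10⁻²)^3(2s)^2
(2s)^2 = 1.8×10⁻²⁸ / (5.6×10⁻²)^3 = 1.0×10⁻²⁴
s = 5.1×10⁻¹³ mol/L

5.1×10⁻¹³ M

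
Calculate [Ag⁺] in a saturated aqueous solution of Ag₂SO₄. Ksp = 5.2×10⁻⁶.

Ag₂SO₄(s) ⇌ 2 Ag⁺(aq) + SO₄²⁻(aq)
If s mol/L of Ag₂SO₄ dissolves, [Ag⁺] = 2s and [SO₄²⁻] = s.
Ksp = [Ag⁺]^2[SO₄²⁻] = (2s)^2 · s = 4s^3 = 5.2×10⁻⁶
s = 1.1×10⁻² mol L⁻¹
[Ag⁺] = 2s = 2.2×10⁻² mol L⁻¹

2.2×10⁻² M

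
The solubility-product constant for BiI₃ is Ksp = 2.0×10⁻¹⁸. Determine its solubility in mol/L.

1.6×10⁻⁵ M

BiI₃(s) ⇌ Bi³⁺(aq) + 3 I⁻(aq)
With molar solubility s: [Bi³⁺] = s, [I⁻] = 3s.
Ksp = [Bi³⁺][I⁻]^3 = s · (3s)^3 = 27s^4
27s^4 = 2.0×10⁻¹⁸  ⇒  s^4 = 7.4×10⁻²⁰
Taking the 4th root, s = 1.6×10⁻⁵ mol L⁻¹.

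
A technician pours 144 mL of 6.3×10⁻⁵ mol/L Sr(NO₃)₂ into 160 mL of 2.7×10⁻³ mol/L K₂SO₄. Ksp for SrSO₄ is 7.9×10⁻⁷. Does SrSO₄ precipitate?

No

The combined volume is 304 mL.
[Sr²⁺] = (6.3×10⁻⁵)(144)/304 = 3.0×10⁻⁵ mol/L
[SO₄²⁻] = (2.7×10⁻³)(160)/304 = 1.4×10⁻³ mol/L
Q = [Sr²⁺][SO₄²⁻] = 4.2×10⁻⁸
Q < Ksp (4.2×10⁻⁸ vs 7.9×10⁻⁷); the solution remains unsaturated and no precipitate forms.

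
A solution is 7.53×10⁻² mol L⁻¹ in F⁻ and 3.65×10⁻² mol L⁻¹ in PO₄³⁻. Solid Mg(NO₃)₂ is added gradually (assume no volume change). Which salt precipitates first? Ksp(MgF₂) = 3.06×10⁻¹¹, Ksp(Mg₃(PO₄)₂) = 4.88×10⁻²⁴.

MgF₂

Precipitation of each salt begins when its ion product equals Ksp.
For MgF₂: [Mg²⁺] = (Ksp/[F⁻]^2) = 5.40×10⁻⁹ mol L⁻¹
For Mg₃(PO₄)₂: [Mg²⁺] = (Ksp/[PO₄³⁻]^2)^(1/3) = 1.54×10⁻⁷ mol L⁻¹
Since MgF₂ needs less Mg²⁺ to reach saturation, it precipitates first.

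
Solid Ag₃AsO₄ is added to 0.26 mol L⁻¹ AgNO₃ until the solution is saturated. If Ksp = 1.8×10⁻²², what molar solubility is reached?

Ag₃AsO₄(s) ⇌ 3 Ag⁺(aq) + AsO₄³⁻(aq)
Let s be the solubility of Ag₃AsO₄ here. The common ion gives [Ag⁺] ≈ 0.26 mol L⁻¹, and [AsO₄³⁻] = s.
Ksp = [Ag⁺]^3[AsO₄³⁻] = (0.26)^3s
s = 1.8×10⁻²² / (0.26)^3 = 1.0×10⁻²⁰
s = 1.0×10⁻²⁰ mol L⁻¹

1.0×10⁻²⁰ M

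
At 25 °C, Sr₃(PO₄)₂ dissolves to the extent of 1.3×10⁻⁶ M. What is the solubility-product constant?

Sr₃(PO₄)₂(s) ⇌ 3 Sr²⁺(aq) + 2 PO₄³⁻(aq)
With molar solubility s: [Sr²⁺] = 3s, [PO₄³⁻] = 2s.
Ksp = [Sr²⁺]^3[PO₄³⁻]^2 = (3s)^3 · (2s)^2 = 108s^5
Ksp = 108 × (1.3×10⁻⁶)^5 = 4.0×10⁻²⁸

Ksp = 4.0×10⁻²⁸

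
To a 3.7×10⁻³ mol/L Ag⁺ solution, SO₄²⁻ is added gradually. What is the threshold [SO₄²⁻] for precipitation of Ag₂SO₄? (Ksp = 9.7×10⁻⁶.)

0.71 M

Precipitation begins when Q = Ksp.
Ag₂SO₄(s) ⇌ 2 Ag⁺(aq) + SO₄²⁻(aq)
Ksp = [Ag⁺]^2[SO₄²⁻] = [SO₄²⁻](3.7×10⁻³)^2
[SO₄²⁻] = 9.7×10⁻⁶ / (3.7×10⁻³)^2 = 0.71
[SO₄²⁻] = 0.71 mol/L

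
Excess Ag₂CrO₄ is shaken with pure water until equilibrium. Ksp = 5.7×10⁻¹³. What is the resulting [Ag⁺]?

1.0×10⁻⁴ M

Ag₂CrO₄(s) ⇌ 2 Ag⁺(aq) + CrO₄²⁻(aq)
If s mol/L of Ag₂CrO₄ dissolves, [Ag⁺] = 2s and [CrO₄²⁻] = s.
Ksp = [Ag⁺]^2[CrO₄²⁻] = (2s)^2 · s = 4s^3 = 5.7×10⁻¹³
s = 5.2×10⁻⁵ M
[Ag⁺] = 2s = 1.0×10⁻⁴ M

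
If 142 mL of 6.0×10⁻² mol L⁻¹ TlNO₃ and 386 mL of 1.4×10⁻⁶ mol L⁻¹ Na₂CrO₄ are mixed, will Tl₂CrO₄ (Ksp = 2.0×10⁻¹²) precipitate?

Yes

The combined volume is 528 mL.
[Tl⁺] = (6.0×10⁻²)(142)/528 = 1.6×10⁻² mol L⁻¹
[CrO₄²⁻] = (1.4×10⁻⁶)(386)/528 = 1.0×10⁻⁶ mol L⁻¹
Q = [Tl⁺]^2[CrO₄²⁻] = 2.7×10⁻¹⁰
Because Q > Ksp (2.7×10⁻¹⁰ vs 2.0×10⁻¹²), a precipitate of Tl₂CrO₄ forms.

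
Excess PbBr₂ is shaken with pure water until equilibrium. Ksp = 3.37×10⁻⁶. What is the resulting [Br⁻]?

1.89×10⁻² M

PbBr₂(s) ⇌ Pb²⁺(aq) + 2 Br⁻(aq)
With molar solubility s: [Pb²⁺] = s, [Br⁻] = 2s.
Ksp = [Pb²⁺][Br⁻]^2 = s · (2s)^2 = 4s^3 = 3.37×10⁻⁶
s = 9.44×10⁻³ M
[Br⁻] = 2s = 1.89×10⁻² M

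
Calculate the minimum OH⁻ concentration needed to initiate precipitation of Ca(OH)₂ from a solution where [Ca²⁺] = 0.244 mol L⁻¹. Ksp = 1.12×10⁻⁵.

6.78×10⁻³ M

A salt starts to precipitate once the ion product Q reaches its Ksp.
Ca(OH)₂(s) ⇌ Ca²⁺(aq) + 2 OH⁻(aq)
Ksp = [Ca²⁺][OH⁻]^2 = [OH⁻]^2(0.244)
[OH⁻]^2 = 1.12×10⁻⁵ / (0.244) = 4.59×10⁻⁵
[OH⁻] = 6.78×10⁻³ mol L⁻¹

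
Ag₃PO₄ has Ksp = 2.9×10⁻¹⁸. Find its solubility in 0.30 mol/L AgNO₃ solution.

Ag₃PO₄(s) ⇌ 3 Ag⁺(aq) + PO₄³⁻(aq)
Ag⁺ is already present at 0.30 mol/L. If s mol/L of Ag₃PO₄ dissolves, [PO₄³⁻] = s while [Ag⁺] ≈ 0.30 mol/L.
Ksp = [Ag⁺]^3[PO₄³⁻] = (0.30)^3s
s = 2.9×10⁻¹⁸ / (0.30)^3 = 1.1×10⁻¹⁶
s = 1.1×10⁻¹⁶ mol/L

1.1×10⁻¹⁶ M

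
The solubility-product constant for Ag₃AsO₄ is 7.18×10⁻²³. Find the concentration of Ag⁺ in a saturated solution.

Ag₃AsO₄(s) ⇌ 3 Ag⁺(aq) + AsO₄³⁻(aq)
If s mol/L of Ag₃AsO₄ dissolves, [Ag⁺] = 3s and [AsO₄³⁻] = s.
Ksp = [Ag⁺]^3[AsO₄³⁻] = (3s)^3 · s = 27s^4 = 7.18×10⁻²³
s = 1.28×10⁻⁶ M
[Ag⁺] = 3s = 3.83×10⁻⁶ M

3.83×10⁻⁶ M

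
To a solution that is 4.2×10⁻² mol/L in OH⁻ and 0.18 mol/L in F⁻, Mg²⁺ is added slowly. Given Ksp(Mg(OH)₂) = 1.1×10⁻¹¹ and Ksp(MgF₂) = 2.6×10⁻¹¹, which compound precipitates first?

MgF₂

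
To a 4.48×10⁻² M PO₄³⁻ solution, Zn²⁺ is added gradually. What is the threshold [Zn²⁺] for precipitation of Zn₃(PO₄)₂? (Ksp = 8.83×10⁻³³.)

Each salt precipitates once Q = Ksp for that salt.
Zn₃(PO₄)₂(s) ⇌ 3 Zn²⁺(aq) + 2 PO₄³⁻(aq)
Ksp = [Zn²⁺]^3[PO₄³⁻]^2 = [Zn²⁺]^3(4.48×10⁻²)^2
[Zn²⁺]^3 = 8.83×10⁻³³ / (4.48×10⁻²)^2 = 4.40×10⁻³⁰
[Zn²⁺] = 1.64×10⁻¹⁰ M

1.64×10⁻¹⁰ M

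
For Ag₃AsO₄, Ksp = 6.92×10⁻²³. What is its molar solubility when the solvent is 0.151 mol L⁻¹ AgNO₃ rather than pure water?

2.01×10⁻²⁰ M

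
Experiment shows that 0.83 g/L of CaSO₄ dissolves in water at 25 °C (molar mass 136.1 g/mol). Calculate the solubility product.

Ksp = 3.7×10⁻⁵

s = (0.83 g L⁻¹)/(136.1 g mol⁻¹) = 6.098×10⁻³ M
CaSO₄(s) ⇌ Ca²⁺(aq) + SO₄²⁻(aq)
For each mole of CaSO₄ that dissolves per liter, [Ca²⁺] = s and [SO₄²⁻] = s; let s denote this solubility.
Ksp = [Ca²⁺][SO₄²⁻] = s · s = s^2
Ksp = (6.098×10⁻³)^2 = 3.7×10⁻⁵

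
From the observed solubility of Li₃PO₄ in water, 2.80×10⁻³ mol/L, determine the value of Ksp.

Ksp = 1.66×10⁻⁹

Li₃PO₄(s) ⇌ 3 Li⁺(aq) + PO₄³⁻(aq)
With molar solubility s: [Li⁺] = 3s, [PO₄³⁻] = s.
Ksp = [Li⁺]^3[PO₄³⁻] = (3s)^3 · s = 27s^4
Ksp = 27 × (2.80×10⁻³)^4 = 1.66×10⁻⁹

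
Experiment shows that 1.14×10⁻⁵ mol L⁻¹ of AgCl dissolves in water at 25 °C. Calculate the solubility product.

Ksp = 1.30×10⁻¹⁰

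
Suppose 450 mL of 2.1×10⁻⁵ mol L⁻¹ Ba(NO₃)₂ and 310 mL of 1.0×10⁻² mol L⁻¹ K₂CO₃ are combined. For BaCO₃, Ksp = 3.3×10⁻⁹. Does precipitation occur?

Total volume after mixing = 450 + 310 = 760 mL.
[Ba²⁺] = (2.1×10⁻⁵)(450)/760 = 1.2×10⁻⁵ mol L⁻¹
[CO₃²⁻] = (1.0×10⁻²)(310)/760 = 4.1×10⁻³ mol L⁻¹
Q = [Ba²⁺][CO₃²⁻] = 5.1×10⁻⁸
Since Q (5.1×10⁻⁸) exceeds Ksp (3.3×10⁻⁹), BaCO₃ will precipitate.

Yes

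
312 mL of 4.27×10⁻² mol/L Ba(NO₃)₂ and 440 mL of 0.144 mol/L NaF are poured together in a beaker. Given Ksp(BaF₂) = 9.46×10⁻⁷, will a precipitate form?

Yes

The combined volume is 752 mL.
[Ba²⁺] = (4.27×10⁻²)(312)/752 = 1.77×10⁻² mol/L
[F⁻] = (0.144)(440)/752 = 8.43×10⁻² mol/L
Q = [Ba²⁺][F⁻]^2 = 1.26×10⁻⁴
Q = 1.26×10⁻⁴ > Ksp = 9.46×10⁻⁷, so the solution is supersaturated and BaF₂ precipitates.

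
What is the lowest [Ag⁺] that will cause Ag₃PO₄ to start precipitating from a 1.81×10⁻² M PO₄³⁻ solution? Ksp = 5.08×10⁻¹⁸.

6.55×10⁻⁶ M

Each salt precipitates once Q = Ksp for that salt.
Ag₃PO₄(s) ⇌ 3 Ag⁺(aq) + PO₄³⁻(aq)
Ksp = [Ag⁺]^3[PO₄³⁻] = [Ag⁺]^3(1.81×10⁻²)
[Ag⁺]^3 = 5.08×10⁻¹⁸ / (1.81×10⁻²) = 2.81×10⁻¹⁶
[Ag⁺] = 6.55×10⁻⁶ M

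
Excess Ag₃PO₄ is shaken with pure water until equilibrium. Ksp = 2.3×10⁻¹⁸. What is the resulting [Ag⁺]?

Ag₃PO₄(s) ⇌ 3 Ag⁺(aq) + PO₄³⁻(aq)
If s mol/L of Ag₃PO₄ dissolves, [Ag⁺] = 3s and [PO₄³⁻] = s.
Ksp = [Ag⁺]^3[PO₄³⁻] = (3s)^3 · s = 27s^4 = 2.3×10⁻¹⁸
s = 1.7×10⁻⁵ M
[Ag⁺] = 3s = 5.1×10⁻⁵ M

5.1×10⁻⁵ M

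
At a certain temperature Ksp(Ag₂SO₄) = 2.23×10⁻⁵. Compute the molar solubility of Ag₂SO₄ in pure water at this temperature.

1.77×10⁻² M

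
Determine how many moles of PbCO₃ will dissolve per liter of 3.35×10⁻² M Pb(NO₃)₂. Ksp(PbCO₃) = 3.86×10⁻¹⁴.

PbCO₃(s) ⇌ Pb²⁺(aq) + CO₃²⁻(aq)
With Pb²⁺ already at 3.35×10⁻² M and s small, take [Pb²⁺] ≈ 3.35×10⁻² M and [CO₃²⁻] = s.
Ksp = [Pb²⁺][CO₃²⁻] = (3.35×10⁻²)s
s = 3.86×10⁻¹⁴ / (3.35×10⁻²) = 1.15×10⁻¹²
s = 1.15×10⁻¹² M

1.15×10⁻¹² M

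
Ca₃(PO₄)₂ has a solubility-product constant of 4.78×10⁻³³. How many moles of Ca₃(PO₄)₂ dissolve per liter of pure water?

1.35×10⁻⁷ M

Ca₃(PO₄)₂(s) ⇌ 3 Ca²⁺(aq) + 2 PO₄³⁻(aq)
If s mol/L of Ca₃(PO₄)₂ dissolves, [Ca²⁺] = 3s and [PO₄³⁻] = 2s.
Ksp = [Ca²⁺]^3[PO₄³⁻]^2 = (3s)^3 · (2s)^2 = 108s^5
108s^5 = 4.78×10⁻³³  ⇒  s^5 = 4.43×10⁻³⁵
Taking the 5th root, s = 1.35×10⁻⁷ M.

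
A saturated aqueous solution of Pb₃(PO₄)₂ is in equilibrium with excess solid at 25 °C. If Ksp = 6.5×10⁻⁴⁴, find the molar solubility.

Pb₃(PO₄)₂(s) ⇌ 3 Pb²⁺(aq) + 2 PO₄³⁻(aq)
With molar solubility s: [Pb²⁺] = 3s, [PO₄³⁻] = 2s.
Ksp = [Pb²⁺]^3[PO₄³⁻]^2 = (3s)^3 · (2s)^2 = 108s^5
108s^5 = 6.5×10⁻⁴⁴  ⇒  s^5 = 6.0×10⁻⁴⁶
Taking the 5th root, s = 9.0×10⁻¹⁰ mol/L.

9.0×10⁻¹⁰ M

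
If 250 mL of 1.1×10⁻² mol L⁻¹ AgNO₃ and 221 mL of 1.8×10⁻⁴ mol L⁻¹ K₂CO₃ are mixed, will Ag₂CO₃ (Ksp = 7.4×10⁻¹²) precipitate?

Yes

Total volume after mixing = 250 + 221 = 471 mL.
[Ag⁺] = (1.1×10⁻²)(250)/471 = 5.8×10⁻³ mol L⁻¹
[CO₃²⁻] = (1.8×10⁻⁴)(221)/471 = 8.4×10⁻⁵ mol L⁻¹
Q = [Ag⁺]^2[CO₃²⁻] = 2.9×10⁻⁹
Since Q (2.9×10⁻⁹) exceeds Ksp (7.4×10⁻¹²), Ag₂CO₃ will precipitate.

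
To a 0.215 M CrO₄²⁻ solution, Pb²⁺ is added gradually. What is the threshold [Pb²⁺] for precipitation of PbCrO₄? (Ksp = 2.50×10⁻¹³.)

1.16×10⁻¹² M

Each salt precipitates once Q = Ksp for that salt.
PbCrO₄(s) ⇌ Pb²⁺(aq) + CrO₄²⁻(aq)
Ksp = [Pb²⁺][CrO₄²⁻] = [Pb²⁺](0.215)
[Pb²⁺] = 2.50×10⁻¹³ / (0.215) = 1.16×10⁻¹²
[Pb²⁺] = 1.16×10⁻¹² M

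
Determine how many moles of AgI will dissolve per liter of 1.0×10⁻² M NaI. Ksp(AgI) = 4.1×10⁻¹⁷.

AgI(s) ⇌ Ag⁺(aq) + I⁻(aq)
I⁻ is already present at 1.0×10⁻² M. If s mol/L of AgI dissolves, [Ag⁺] = s while [I⁻] ≈ 1.0×10⁻² M.
Ksp = [Ag⁺][I⁻] = s(1.0×10⁻²)
s = 4.1×10⁻¹⁷ / (1.0×10⁻²) = 4.1×10⁻¹⁵
s = 4.1×10⁻¹⁵ M

4.1×10⁻¹⁵ M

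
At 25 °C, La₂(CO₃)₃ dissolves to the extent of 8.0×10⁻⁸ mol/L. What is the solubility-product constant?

La₂(CO₃)₃(s) ⇌ 2 La³⁺(aq) + 3 CO₃²⁻(aq)
Call the molar solubility s, so that [La³⁺] = 2s and [CO₃²⁻] = 3s.
Ksp = [La³⁺]^2[CO₃²⁻]^3 = (2s)^2 · (3s)^3 = 108s^5
Ksp = 108 × (8.0×10⁻⁸)^5 = 3.5×10⁻³⁴

Ksp = 3.5×10⁻³⁴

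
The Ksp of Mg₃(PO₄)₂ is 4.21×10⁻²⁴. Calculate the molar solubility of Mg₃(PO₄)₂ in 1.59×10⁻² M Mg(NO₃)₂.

5.12×10⁻¹⁰ M

Mg₃(PO₄)₂(s) ⇌ 3 Mg²⁺(aq) + 2 PO₄³⁻(aq)
The solution already contains Mg²⁺ at 1.59×10⁻² M. Let s be the molar solubility of Mg₃(PO₄)₂.
[Mg²⁺] ≈ 1.59×10⁻² M (common ion dominates); [PO₄³⁻] = 2s.
Ksp = [Mg²⁺]^3[PO₄³⁻]^2 = (1.59×10⁻²)^3(2s)^2
(2s)^2 = 4.21×10⁻²⁴ / (1.59×10⁻²)^3 = 1.05×10⁻¹⁸
s = 5.12×10⁻¹⁰ M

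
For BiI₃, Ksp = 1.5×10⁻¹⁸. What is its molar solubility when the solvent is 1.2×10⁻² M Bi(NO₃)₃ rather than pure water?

BiI₃(s) ⇌ Bi³⁺(aq) + 3 I⁻(aq)
With Bi³⁺ already at 1.2×10⁻² M and s small, take [Bi³⁺] ≈ 1.2×10⁻² M and [I⁻] = 3s.
Ksp = [Bi³⁺][I⁻]^3 = (1.2×10⁻²)(3s)^3
(3s)^3 = 1.5×10⁻¹⁸ / (1.2×10⁻²) = 1.3×10⁻¹⁶
s = 1.7×10⁻⁶ M

1.7×10⁻⁶ M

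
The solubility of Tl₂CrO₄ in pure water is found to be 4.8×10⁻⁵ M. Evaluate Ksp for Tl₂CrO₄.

Ksp = 4.4×10⁻¹³

Tl₂CrO₄(s) ⇌ 2 Tl⁺(aq) + CrO₄²⁻(aq)
If s mol/L of Tl₂CrO₄ dissolves, [Tl⁺] = 2s and [CrO₄²⁻] = s.
Ksp = [Tl⁺]^2[CrO₄²⁻] = (2s)^2 · s = 4s^3
Ksp = 4 × (4.8×10⁻⁵)^3 = 4.4×10⁻¹³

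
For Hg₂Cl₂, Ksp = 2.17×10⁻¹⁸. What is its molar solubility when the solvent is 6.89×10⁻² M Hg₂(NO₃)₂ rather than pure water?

Hg₂Cl₂(s) ⇌ Hg₂²⁺(aq) + 2 Cl⁻(aq)
The solution already contains Hg₂²⁺ at 6.89×10⁻² M. Let s be the molar solubility of Hg₂Cl₂.
[Hg₂²⁺] ≈ 6.89×10⁻² M (common ion dominates); [Cl⁻] = 2s.
Ksp = [Hg₂²⁺][Cl⁻]^2 = (6.89×10⁻²)(2s)^2
(2s)^2 = 2.17×10⁻¹⁸ / (6.89×10⁻²) = 3.15×10⁻¹⁷
s = 2.81×10⁻⁹ M

2.81×10⁻⁹ M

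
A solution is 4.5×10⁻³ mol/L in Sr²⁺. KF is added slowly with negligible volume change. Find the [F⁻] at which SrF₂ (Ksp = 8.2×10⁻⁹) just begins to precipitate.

1.3×10⁻³ M

The threshold for precipitation is Q = Ksp.
SrF₂(s) ⇌ Sr²⁺(aq) + 2 F⁻(aq)
Ksp = [Sr²⁺][F⁻]^2 = [F⁻]^2(4.5×10⁻³)
[F⁻]^2 = 8.2×10⁻⁹ / (4.5×10⁻³) = 1.8×10⁻⁶
[F⁻] = 1.3×10⁻³ mol/L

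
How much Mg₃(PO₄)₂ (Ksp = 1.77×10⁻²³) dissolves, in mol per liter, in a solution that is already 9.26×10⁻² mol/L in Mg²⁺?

7.47×10⁻¹¹ M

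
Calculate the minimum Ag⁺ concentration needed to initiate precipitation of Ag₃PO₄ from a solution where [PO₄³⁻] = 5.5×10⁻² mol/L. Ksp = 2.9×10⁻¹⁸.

Each salt precipitates once Q = Ksp for that salt.
Ag₃PO₄(s) ⇌ 3 Ag⁺(aq) + PO₄³⁻(aq)
Ksp = [Ag⁺]^3[PO₄³⁻] = [Ag⁺]^3(5.5×10⁻²)
[Ag⁺]^3 = 2.9×10⁻¹⁸ / (5.5×10⁻²) = 5.3×10⁻¹⁷
[Ag⁺] = 3.7×10⁻⁶ mol/L

3.7×10⁻⁶ M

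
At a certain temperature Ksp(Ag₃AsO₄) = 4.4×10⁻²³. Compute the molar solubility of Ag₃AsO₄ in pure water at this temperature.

Ag₃AsO₄(s) ⇌ 3 Ag⁺(aq) + AsO₄³⁻(aq)
Let s be the molar solubility. Then [Ag⁺] = 3s and [AsO₄³⁻] = s.
Ksp = [Ag⁺]^3[AsO₄³⁻] = (3s)^3 · s = 27s^4
27s^4 = 4.4×10⁻²³  ⇒  s^4 = 1.6×10⁻²⁴
s = (1.6×10⁻²⁴)^(1/4) = 1.1×10⁻⁶ mol/L

1.1×10⁻⁶ M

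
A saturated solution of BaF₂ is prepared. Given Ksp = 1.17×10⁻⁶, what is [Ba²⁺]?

BaF₂(s) ⇌ Ba²⁺(aq) + 2 F⁻(aq)
Call the molar solubility s, so that [Ba²⁺] = s and [F⁻] = 2s.
Ksp = [Ba²⁺][F⁻]^2 = s · (2s)^2 = 4s^3 = 1.17×10⁻⁶
s = 6.64×10⁻³ mol L⁻¹
[Ba²⁺] = s = 6.64×10⁻³ mol L⁻¹

6.64×10⁻³ M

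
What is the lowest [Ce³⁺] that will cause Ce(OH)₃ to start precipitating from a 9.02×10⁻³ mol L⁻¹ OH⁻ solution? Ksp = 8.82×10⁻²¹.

1.20×10⁻¹⁴ M

Precipitation begins when Q = Ksp.
Ce(OH)₃(s) ⇌ Ce³⁺(aq) + 3 OH⁻(aq)
Ksp = [Ce³⁺][OH⁻]^3 = [Ce³⁺](9.02×10⁻³)^3
[Ce³⁺] = 8.82×10⁻²¹ / (9.02×10⁻³)^3 = 1.20×10⁻¹⁴
[Ce³⁺] = 1.20×10⁻¹⁴ mol L⁻¹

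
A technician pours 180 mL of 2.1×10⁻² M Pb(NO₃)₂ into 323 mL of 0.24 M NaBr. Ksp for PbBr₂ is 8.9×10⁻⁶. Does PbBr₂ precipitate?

Total volume after mixing = 180 + 323 = 503 mL.
[Pb²⁺] = (2.1×10⁻²)(180)/503 = 7.5×10⁻³ M
[Br⁻] = (0.24)(323)/503 = 0.15 M
Q = [Pb²⁺][Br⁻]^2 = 1.8×10⁻⁴
Since Q (1.8×10⁻⁴) exceeds Ksp (8.9×10⁻⁶), PbBr₂ will precipitate.

Yes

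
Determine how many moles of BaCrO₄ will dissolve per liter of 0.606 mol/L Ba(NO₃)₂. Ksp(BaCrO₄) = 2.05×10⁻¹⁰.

BaCrO₄(s) ⇌ Ba²⁺(aq) + CrO₄²⁻(aq)
Ba²⁺ is already present at 0.606 mol/L. If s mol/L of BaCrO₄ dissolves, [CrO₄²⁻] = s while [Ba²⁺] ≈ 0.606 mol/L.
Ksp = [Ba²⁺][CrO₄²⁻] = (0.606)s
s = 2.05×10⁻¹⁰ / (0.606) = 3.38×10⁻¹⁰
s = 3.38×10⁻¹⁰ mol/L

3.38×10⁻¹⁰ M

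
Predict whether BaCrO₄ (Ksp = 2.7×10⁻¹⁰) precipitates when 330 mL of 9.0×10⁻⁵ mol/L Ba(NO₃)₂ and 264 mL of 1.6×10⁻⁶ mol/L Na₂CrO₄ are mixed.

The combined volume is 594 mL.
[Ba²⁺] = (9.0×10⁻⁵)(330)/594 = 5.0×10⁻⁵ mol/L
[CrO₄²⁻] = (1.6×10⁻⁶)(264)/594 = 7.1×10⁻⁷ mol/L
Q = [Ba²⁺][CrO₄²⁻] = 3.6×10⁻¹¹
Q < Ksp (3.6×10⁻¹¹ vs 2.7×10⁻¹⁰); the solution remains unsaturated and no precipitate forms.

No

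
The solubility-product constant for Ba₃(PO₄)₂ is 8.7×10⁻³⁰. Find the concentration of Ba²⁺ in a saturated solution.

Ba₃(PO₄)₂(s) ⇌ 3 Ba²⁺(aq) + 2 PO₄³⁻(aq)
Let s be the molar solubility. Then [Ba²⁺] = 3s and [PO₄³⁻] = 2s.
Ksp = [Ba²⁺]^3[PO₄³⁻]^2 = (3s)^3 · (2s)^2 = 108s^5 = 8.7×10⁻³⁰
s = 6.0×10⁻⁷ mol L⁻¹
[Ba²⁺] = 3s = 1.8×10⁻⁶ mol L⁻¹

1.8×10⁻⁶ M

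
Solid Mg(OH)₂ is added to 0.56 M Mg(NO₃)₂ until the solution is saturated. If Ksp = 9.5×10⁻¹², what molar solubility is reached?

2.1×10⁻⁶ M

Mg(OH)₂(s) ⇌ Mg²⁺(aq) + 2 OH⁻(aq)
With Mg²⁺ already at 0.56 M and s small, take [Mg²⁺] ≈ 0.56 M and [OH⁻] = 2s.
Ksp = [Mg²⁺][OH⁻]^2 = (0.56)(2s)^2
(2s)^2 = 9.5×10⁻¹² / (0.56) = 1.7×10⁻¹¹
s = 2.1×10⁻⁶ M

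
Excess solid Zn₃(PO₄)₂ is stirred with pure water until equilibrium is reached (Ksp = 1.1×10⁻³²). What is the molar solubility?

Zn₃(PO₄)₂(s) ⇌ 3 Zn²⁺(aq) + 2 PO₄³⁻(aq)
Call the molar solubility s, so that [Zn²⁺] = 3s and [PO₄³⁻] = 2s.
Ksp = [Zn²⁺]^3[PO₄³⁻]^2 = (3s)^3 · (2s)^2 = 108s^5
108s^5 = 1.1×10⁻³²  ⇒  s^5 = 1.0×10⁻³⁴
s = 1.6×10⁻⁷ mol L⁻¹

1.6×10⁻⁷ M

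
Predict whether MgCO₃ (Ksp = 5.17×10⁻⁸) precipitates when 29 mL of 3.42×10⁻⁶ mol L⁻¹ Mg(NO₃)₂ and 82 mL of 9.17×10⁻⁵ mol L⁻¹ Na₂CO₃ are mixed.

After mixing, V = 29 mL + 82 mL = 111 mL.
[Mg²⁺] = (3.42×10⁻⁶)(29)/111 = 8.94×10⁻⁷ mol L⁻¹
[CO₃²⁻] = (9.17×10⁻⁵)(82)/111 = 6.77×10⁻⁵ mol L⁻¹
Q = [Mg²⁺][CO₃²⁻] = 6.05×10⁻¹¹
Since Q (6.05×10⁻¹¹) is less than Ksp (5.17×10⁻⁸), no MgCO₃ precipitates.

No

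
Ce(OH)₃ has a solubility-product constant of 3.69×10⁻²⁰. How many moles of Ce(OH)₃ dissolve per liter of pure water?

6.08×10⁻⁶ M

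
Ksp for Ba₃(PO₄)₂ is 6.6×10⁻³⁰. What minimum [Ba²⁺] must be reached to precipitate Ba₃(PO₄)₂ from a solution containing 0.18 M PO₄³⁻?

The threshold for precipitation is Q = Ksp.
Ba₃(PO₄)₂(s) ⇌ 3 Ba²⁺(aq) + 2 PO₄³⁻(aq)
Ksp = [Ba²⁺]^3[PO₄³⁻]^2 = [Ba²⁺]^3(0.18)^2
[Ba²⁺]^3 = 6.6×10⁻³⁰ / (0.18)^2 = 2.0×10⁻²⁸
[Ba²⁺] = 5.9×10⁻¹⁰ M

5.9×10⁻¹⁰ M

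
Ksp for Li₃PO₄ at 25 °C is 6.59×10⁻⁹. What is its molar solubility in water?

Li₃PO₄(s) ⇌ 3 Li⁺(aq) + PO₄³⁻(aq)
Call the molar solubility s, so that [Li⁺] = 3s and [PO₄³⁻] = s.
Ksp = [Li⁺]^3[PO₄³⁻] = (3s)^3 · s = 27s^4
27s^4 = 6.59×10⁻⁹  ⇒  s^4 = 2.44×10⁻¹⁰
s = 3.95×10⁻³ M

3.95×10⁻³ M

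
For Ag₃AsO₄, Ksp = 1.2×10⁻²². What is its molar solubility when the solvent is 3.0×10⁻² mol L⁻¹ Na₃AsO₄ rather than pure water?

5.3×10⁻⁸ M

Ag₃AsO₄(s) ⇌ 3 Ag⁺(aq) + AsO₄³⁻(aq)
The solution already contains AsO₄³⁻ at 3.0×10⁻² mol L⁻¹. Let s be the molar solubility of Ag₃AsO₄.
[AsO₄³⁻] ≈ 3.0×10⁻² mol L⁻¹ (common ion dominates); [Ag⁺] = 3s.
Ksp = [Ag⁺]^3[AsO₄³⁻] = (3s)^3(3.0×10⁻²)
(3s)^3 = 1.2×10⁻²² / (3.0×10⁻²) = 4.0×10⁻²¹
s = 5.3×10⁻⁸ mol L⁻¹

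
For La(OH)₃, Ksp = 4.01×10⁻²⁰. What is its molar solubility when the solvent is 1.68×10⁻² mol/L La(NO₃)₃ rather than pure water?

La(OH)₃(s) ⇌ La³⁺(aq) + 3 OH⁻(aq)
La³⁺ is already present at 1.68×10⁻² mol/L. If s mol/L of La(OH)₃ dissolves, [OH⁻] = 3s while [La³⁺] ≈ 1.68×10⁻² mol/L.
Ksp = [La³⁺][OH⁻]^3 = (1.68×10⁻²)(3s)^3
(3s)^3 = 4.01×10⁻²⁰ / (1.68×10⁻²) = 2.39×10⁻¹⁸
s = 4.45×10⁻⁷ mol/L

4.45×10⁻⁷ M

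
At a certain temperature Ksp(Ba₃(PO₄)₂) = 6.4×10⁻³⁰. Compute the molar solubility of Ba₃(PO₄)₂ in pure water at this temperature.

Ba₃(PO₄)₂(s) ⇌ 3 Ba²⁺(aq) + 2 PO₄³⁻(aq)
Let s be the molar solubility. Then [Ba²⁺] = 3s and [PO₄³⁻] = 2s.
Ksp = [Ba²⁺]^3[PO₄³⁻]^2 = (3s)^3 · (2s)^2 = 108s^5
108s^5 = 6.4×10⁻³⁰  ⇒  s^5 = 5.9×10⁻³²
Taking the 5th root, s = 5.7×10⁻⁷ mol/L.

5.7×10⁻⁷ M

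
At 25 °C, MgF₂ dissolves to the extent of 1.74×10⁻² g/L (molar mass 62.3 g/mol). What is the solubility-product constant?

Molar solubility s = (1.74×10⁻² g/L) / (62.3 g/mol) = 2.7929×10⁻⁴ mol/L
MgF₂(s) ⇌ Mg²⁺(aq) + 2 F⁻(aq)
Let s be the molar solubility. Then [Mg²⁺] = s and [F⁻] = 2s.
Ksp = [Mg²⁺][F⁻]^2 = s · (2s)^2 = 4s^3
Ksp = 4 × (2.7929×10⁻⁴)^3 = 8.71×10⁻¹¹

Ksp = 8.71×10⁻¹¹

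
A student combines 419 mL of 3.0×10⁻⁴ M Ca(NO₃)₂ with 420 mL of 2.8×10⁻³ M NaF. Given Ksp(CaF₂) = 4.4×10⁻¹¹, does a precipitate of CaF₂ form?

Total volume after mixing = 419 + 420 = 839 mL.
[Ca²⁺] = (3.0×10⁻⁴)(419)/839 = 1.5×10⁻⁴ M
[F⁻] = (2.8×10⁻³)(420)/839 = 1.4×10⁻³ M
Q = [Ca²⁺][F⁻]^2 = 2.9×10⁻¹⁰
Since Q (2.9×10⁻¹⁰) exceeds Ksp (4.4×10⁻¹¹), CaF₂ will precipitate.

Yes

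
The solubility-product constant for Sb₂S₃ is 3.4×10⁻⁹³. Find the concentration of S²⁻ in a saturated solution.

3.8×10⁻¹⁹ M

Sb₂S₃(s) ⇌ 2 Sb³⁺(aq) + 3 S²⁻(aq)
If s mol/L of Sb₂S₃ dissolves, [Sb³⁺] = 2s and [S²⁻] = 3s.
Ksp = [Sb³⁺]^2[S²⁻]^3 = (2s)^2 · (3s)^3 = 108s^5 = 3.4×10⁻⁹³
s = 1.3×10⁻¹⁹ M
[S²⁻] = 3s = 3.8×10⁻¹⁹ M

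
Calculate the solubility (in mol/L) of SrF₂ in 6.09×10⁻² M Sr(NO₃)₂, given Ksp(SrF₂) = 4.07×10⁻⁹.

1.29×10⁻⁴ M

SrF₂(s) ⇌ Sr²⁺(aq) + 2 F⁻(aq)
With Sr²⁺ already at 6.09×10⁻² M and s small, take [Sr²⁺] ≈ 6.09×10⁻² M and [F⁻] = 2s.
Ksp = [Sr²⁺][F⁻]^2 = (6.09×10⁻²)(2s)^2
(2s)^2 = 4.07×10⁻⁹ / (6.09×10⁻²) = 6.68×10⁻⁸
s = 1.29×10⁻⁴ M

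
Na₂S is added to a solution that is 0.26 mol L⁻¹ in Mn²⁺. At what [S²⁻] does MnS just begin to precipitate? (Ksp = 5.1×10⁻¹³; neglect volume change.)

Precipitation of each salt begins when its ion product equals Ksp.
MnS(s) ⇌ Mn²⁺(aq) + S²⁻(aq)
Ksp = [Mn²⁺][S²⁻] = [S²⁻](0.26)
[S²⁻] = 5.1×10⁻¹³ / (0.26) = 2.0×10⁻¹²
[S²⁻] = 2.0×10⁻¹² mol L⁻¹

2.0×10⁻¹² M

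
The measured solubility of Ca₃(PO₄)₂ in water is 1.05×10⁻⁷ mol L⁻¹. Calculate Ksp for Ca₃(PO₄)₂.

Ca₃(PO₄)₂(s) ⇌ 3 Ca²⁺(aq) + 2 PO₄³⁻(aq)
Let s be the molar solubility. Then [Ca²⁺] = 3s and [PO₄³⁻] = 2s.
Ksp = [Ca²⁺]^3[PO₄³⁻]^2 = (3s)^3 · (2s)^2 = 108s^5
Ksp = 108 × (1.05×10⁻⁷)^5 = 1.38×10⁻³³

Ksp = 1.38×10⁻³³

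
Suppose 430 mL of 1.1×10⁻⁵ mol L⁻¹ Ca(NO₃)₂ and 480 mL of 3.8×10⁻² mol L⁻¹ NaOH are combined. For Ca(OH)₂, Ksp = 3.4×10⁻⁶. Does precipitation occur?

No

The combined volume is 910 mL.
[Ca²⁺] = (1.1×10⁻⁵)(430)/910 = 5.2×10⁻⁶ mol L⁻¹
[OH⁻] = (3.8×10⁻²)(480)/910 = 2.0×10⁻² mol L⁻¹
Q = [Ca²⁺][OH⁻]^2 = 2.1×10⁻⁹
Since Q (2.1×10⁻⁹) is less than Ksp (3.4×10⁻⁶), no Ca(OH)₂ precipitates.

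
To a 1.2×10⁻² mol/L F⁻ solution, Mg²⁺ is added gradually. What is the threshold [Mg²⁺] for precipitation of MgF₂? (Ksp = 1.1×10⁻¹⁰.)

A salt starts to precipitate once the ion product Q reaches its Ksp.
MgF₂(s) ⇌ Mg²⁺(aq) + 2 F⁻(aq)
Ksp = [Mg²⁺][F⁻]^2 = [Mg²⁺](1.2×10⁻²)^2
[Mg²⁺] = 1.1×10⁻¹⁰ / (1.2×10⁻²)^2 = 7.6×10⁻⁷
[Mg²⁺] = 7.6×10⁻⁷ mol/L

7.6×10⁻⁷ M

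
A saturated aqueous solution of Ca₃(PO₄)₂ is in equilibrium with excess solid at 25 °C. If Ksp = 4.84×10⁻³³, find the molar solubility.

1.35×10⁻⁷ M

Ca₃(PO₄)₂(s) ⇌ 3 Ca²⁺(aq) + 2 PO₄³⁻(aq)
Let s be the molar solubility. Then [Ca²⁺] = 3s and [PO₄³⁻] = 2s.
Ksp = [Ca²⁺]^3[PO₄³⁻]^2 = (3s)^3 · (2s)^2 = 108s^5
108s^5 = 4.84×10⁻³³  ⇒  s^5 = 4.48×10⁻³⁵
s = 1.35×10⁻⁷ mol/L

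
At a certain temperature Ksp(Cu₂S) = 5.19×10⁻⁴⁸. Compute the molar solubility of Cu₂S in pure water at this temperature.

1.09×10⁻¹⁶ M

Cu₂S(s) ⇌ 2 Cu⁺(aq) + S²⁻(aq)
Let s be the molar solubility. Then [Cu⁺] = 2s and [S²⁻] = s.
Ksp = [Cu⁺]^2[S²⁻] = (2s)^2 · s = 4s^3
4s^3 = 5.19×10⁻⁴⁸  ⇒  s^3 = 1.30×10⁻⁴⁸
s = 1.09×10⁻¹⁶ mol/L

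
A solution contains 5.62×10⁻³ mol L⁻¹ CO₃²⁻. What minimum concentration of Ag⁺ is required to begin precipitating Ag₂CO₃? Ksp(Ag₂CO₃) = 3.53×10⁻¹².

2.51×10⁻⁵ M

The threshold for precipitation is Q = Ksp.
Ag₂CO₃(s) ⇌ 2 Ag⁺(aq) + CO₃²⁻(aq)
Ksp = [Ag⁺]^2[CO₃²⁻] = [Ag⁺]^2(5.62×10⁻³)
[Ag⁺]^2 = 3.53×10⁻¹² / (5.62×10⁻³) = 6.28×10⁻¹⁰
[Ag⁺] = 2.51×10⁻⁵ mol L⁻¹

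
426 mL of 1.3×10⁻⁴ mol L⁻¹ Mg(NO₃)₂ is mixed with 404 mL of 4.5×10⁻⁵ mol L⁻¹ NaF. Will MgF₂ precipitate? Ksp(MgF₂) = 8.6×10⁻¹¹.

Total volume after mixing = 426 + 404 = 830 mL.
[Mg²⁺] = (1.3×10⁻⁴)(426)/830 = 6.7×10⁻⁵ mol L⁻¹
[F⁻] = (4.5×10⁻⁵)(404)/830 = 2.2×10⁻⁵ mol L⁻¹
Q = [Mg²⁺][F⁻]^2 = 3.2×10⁻¹⁴
Since Q (3.2×10⁻¹⁴) is less than Ksp (8.6×10⁻¹¹), no MgF₂ precipitates.

No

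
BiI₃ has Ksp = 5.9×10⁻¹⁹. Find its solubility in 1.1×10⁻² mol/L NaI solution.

4.4×10⁻¹³ M

BiI₃(s) ⇌ Bi³⁺(aq) + 3 I⁻(aq)
I⁻ is already present at 1.1×10⁻² mol/L. If s mol/L of BiI₃ dissolves, [Bi³⁺] = s while [I⁻] ≈ 1.1×10⁻² mol/L.
Ksp = [Bi³⁺][I⁻]^3 = s(1.1×10⁻²)^3
s = 5.9×10⁻¹⁹ / (1.1×10⁻²)^3 = 4.4×10⁻¹³
s = 4.4×10⁻¹³ mol/L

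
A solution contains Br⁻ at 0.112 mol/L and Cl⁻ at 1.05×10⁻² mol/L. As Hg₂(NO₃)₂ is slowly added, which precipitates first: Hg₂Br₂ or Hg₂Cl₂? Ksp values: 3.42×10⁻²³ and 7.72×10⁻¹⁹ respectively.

Hg₂Br₂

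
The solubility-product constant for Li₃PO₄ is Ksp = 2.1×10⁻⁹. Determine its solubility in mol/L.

Li₃PO₄(s) ⇌ 3 Li⁺(aq) + PO₄³⁻(aq)
For each mole of Li₃PO₄ that dissolves per liter, [Li⁺] = 3s and [PO₄³⁻] = s; let s denote this solubility.
Ksp = [Li⁺]^3[PO₄³⁻] = (3s)^3 · s = 27s^4
27s^4 = 2.1×10⁻⁹  ⇒  s^4 = 7.8×10⁻¹¹
s = 3.0×10⁻³ mol/L

3.0×10⁻³ M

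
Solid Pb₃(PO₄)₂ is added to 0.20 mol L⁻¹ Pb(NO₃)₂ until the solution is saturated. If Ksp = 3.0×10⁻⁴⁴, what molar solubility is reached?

9.7×10⁻²² M

Pb₃(PO₄)₂(s) ⇌ 3 Pb²⁺(aq) + 2 PO₄³⁻(aq)
With Pb²⁺ already at 0.20 mol L⁻¹ and s small, take [Pb²⁺] ≈ 0.20 mol L⁻¹ and [PO₄³⁻] = 2s.
Ksp = [Pb²⁺]^3[PO₄³⁻]^2 = (0.20)^3(2s)^2
(2s)^2 = 3.0×10⁻⁴⁴ / (0.20)^3 = 3.8×10⁻⁴²
s = 9.7×10⁻²² mol L⁻¹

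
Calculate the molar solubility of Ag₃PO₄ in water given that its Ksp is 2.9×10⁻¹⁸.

Ag₃PO₄(s) ⇌ 3 Ag⁺(aq) + PO₄³⁻(aq)
Call the molar solubility s, so that [Ag⁺] = 3s and [PO₄³⁻] = s.
Ksp = [Ag⁺]^3[PO₄³⁻] = (3s)^3 · s = 27s^4
27s^4 = 2.9×10⁻¹⁸  ⇒  s^4 = 1.1×10⁻¹⁹
s = (1.1×10⁻¹⁹)^(1/4) = 1.8×10⁻⁵ M

1.8×10⁻⁵ M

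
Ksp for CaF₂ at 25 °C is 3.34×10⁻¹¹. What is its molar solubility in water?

2.03×10⁻⁴ M

CaF₂(s) ⇌ Ca²⁺(aq) + 2 F⁻(aq)
Call the molar solubility s, so that [Ca²⁺] = s and [F⁻] = 2s.
Ksp = [Ca²⁺][F⁻]^2 = s · (2s)^2 = 4s^3
4s^3 = 3.34×10⁻¹¹  ⇒  s^3 = 8.35×10⁻¹²
s = (8.35×10⁻¹²)^(1/3) = 2.03×10⁻⁴ mol L⁻¹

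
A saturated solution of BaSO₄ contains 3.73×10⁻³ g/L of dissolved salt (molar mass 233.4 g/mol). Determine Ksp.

Ksp = 2.55×10⁻¹⁰

s = (3.73×10⁻³ g L⁻¹)/(233.4 g mol⁻¹) = 1.5981×10⁻⁵ M
BaSO₄(s) ⇌ Ba²⁺(aq) + SO₄²⁻(aq)
Let s be the molar solubility. Then [Ba²⁺] = s and [SO₄²⁻] = s.
Ksp = [Ba²⁺][SO₄²⁻] = s · s = s^2
Ksp = (1.5981×10⁻⁵)^2 = 2.55×10⁻¹⁰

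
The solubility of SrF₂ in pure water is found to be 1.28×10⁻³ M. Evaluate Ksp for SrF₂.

Ksp = 8.39×10⁻⁹

SrF₂(s) ⇌ Sr²⁺(aq) + 2 F⁻(aq)
If s mol/L of SrF₂ dissolves, [Sr²⁺] = s and [F⁻] = 2s.
Ksp = [Sr²⁺][F⁻]^2 = s · (2s)^2 = 4s^3
Ksp = 4 × (1.28×10⁻³)^3 = 8.39×10⁻⁹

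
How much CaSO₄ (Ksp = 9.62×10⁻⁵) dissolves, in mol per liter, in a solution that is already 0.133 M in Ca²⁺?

7.23×10⁻⁴ M

CaSO₄(s) ⇌ Ca²⁺(aq) + SO₄²⁻(aq)
Ca²⁺ is already present at 0.133 M. If s mol/L of CaSO₄ dissolves, [SO₄²⁻] = s while [Ca²⁺] ≈ 0.133 M.
Ksp = [Ca²⁺][SO₄²⁻] = (0.133)s
s = 9.62×10⁻⁵ / (0.133) = 7.23×10⁻⁴
s = 7.23×10⁻⁴ M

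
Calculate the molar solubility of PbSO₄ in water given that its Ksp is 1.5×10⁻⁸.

PbSO₄(s) ⇌ Pb²⁺(aq) + SO₄²⁻(aq)
Call the molar solubility s, so that [Pb²⁺] = s and [SO₄²⁻] = s.
Ksp = [Pb²⁺][SO₄²⁻] = s · s = s^2
s^2 = 1.5×10⁻⁸
s = 1.2×10⁻⁴ M

1.2×10⁻⁴ M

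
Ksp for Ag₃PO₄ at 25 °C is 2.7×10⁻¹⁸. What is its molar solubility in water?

1.8×10⁻⁵ M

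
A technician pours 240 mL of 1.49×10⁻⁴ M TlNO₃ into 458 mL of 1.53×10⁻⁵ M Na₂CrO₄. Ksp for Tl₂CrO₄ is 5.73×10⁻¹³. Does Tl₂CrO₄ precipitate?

No

Total volume after mixing = 240 + 458 = 698 mL.
[Tl⁺] = (1.49×10⁻⁴)(240)/698 = 5.12×10⁻⁵ M
[CrO₄²⁻] = (1.53×10⁻⁵)(458)/698 = 1.00×10⁻⁵ M
Q = [Tl⁺]^2[CrO₄²⁻] = 2.64×10⁻¹⁴
Since Q (2.64×10⁻¹⁴) is less than Ksp (5.73×10⁻¹³), no Tl₂CrO₄ precipitates.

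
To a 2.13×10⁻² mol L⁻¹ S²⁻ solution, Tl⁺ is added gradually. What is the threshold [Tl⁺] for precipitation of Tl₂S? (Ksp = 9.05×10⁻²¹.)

A salt starts to precipitate once the ion product Q reaches its Ksp.
Tl₂S(s) ⇌ 2 Tl⁺(aq) + S²⁻(aq)
Ksp = [Tl⁺]^2[S²⁻] = [Tl⁺]^2(2.13×10⁻²)
[Tl⁺]^2 = 9.05×10⁻²¹ / (2.13×10⁻²) = 4.25×10⁻¹⁹
[Tl⁺] = 6.52×10⁻¹⁰ mol L⁻¹

6.52×10⁻¹⁰ M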